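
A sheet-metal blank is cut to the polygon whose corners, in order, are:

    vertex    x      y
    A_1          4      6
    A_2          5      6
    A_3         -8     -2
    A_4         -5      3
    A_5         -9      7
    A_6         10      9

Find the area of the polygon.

Apply Gauss's area formula: 2A = Σ (x_i·y_{i+1} − x_{i+1}·y_i), indices taken mod 6.
Σ = (-6) + (38) + (-34) + (-8) + (-151) + (24) = -137
Area = |Σ|/2 = 68.5.

68.5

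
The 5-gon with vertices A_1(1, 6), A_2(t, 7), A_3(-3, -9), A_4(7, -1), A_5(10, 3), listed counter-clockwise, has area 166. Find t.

-10

The doubled signed area Σ (x_i y_{i+1} − x_{i+1} y_i) is linear in t.
With t=0 it equals 182; the coefficient of t is -15 (from the two edges through A_2).
So -15·t + 182 = 2·166 = 332 ⇒ t = -10.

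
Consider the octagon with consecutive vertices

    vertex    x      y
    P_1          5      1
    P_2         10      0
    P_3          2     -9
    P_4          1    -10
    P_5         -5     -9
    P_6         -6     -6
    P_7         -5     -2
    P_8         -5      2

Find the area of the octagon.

123.5

Apply the shoelace formula: 2A = Σ (x_i·y_{i+1} − x_{i+1}·y_i), indices taken mod 8.
P_1→P_2: (5)(0) − (10)(1) = -10
P_2→P_3: (10)(-9) − (2)(0) = -90
P_3→P_4: (2)(-10) − (1)(-9) = -11
P_4→P_5: (1)(-9) − (-5)(-10) = -59
P_5→P_6: (-5)(-6) − (-6)(-9) = -24
P_6→P_7: (-6)(-2) − (-5)(-6) = -18
P_7→P_8: (-5)(2) − (-5)(-2) = -20
P_8→P_1: (-5)(1) − (5)(2) = -15
Σ = -247
Area = |Σ|/2 = 123.5.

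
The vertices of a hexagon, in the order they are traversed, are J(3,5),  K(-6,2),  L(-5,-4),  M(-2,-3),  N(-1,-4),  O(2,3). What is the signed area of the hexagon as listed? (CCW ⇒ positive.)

44

Σ = (36) + (34) + (7) + (5) + (5) + (1) = 88
Signed area = Σ/2 = 44 (positive ⇒ counter-clockwise traversal).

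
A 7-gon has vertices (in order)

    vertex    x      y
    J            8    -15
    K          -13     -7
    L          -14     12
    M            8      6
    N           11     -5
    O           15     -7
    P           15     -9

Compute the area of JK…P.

Apply Gauss's area formula: 2A = Σ (x_i·y_{i+1} − x_{i+1}·y_i), indices taken mod 7.
Σ = (-251) + (-254) + (-180) + (-106) + (-2) + (-30) + (-153) = -976
Area = |Σ|/2 = 488.

488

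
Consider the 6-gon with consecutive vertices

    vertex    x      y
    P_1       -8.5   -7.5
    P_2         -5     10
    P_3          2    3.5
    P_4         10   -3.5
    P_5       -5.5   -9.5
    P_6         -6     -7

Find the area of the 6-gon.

174.625

Σ = (-122.5) + (-37.5) + (-42) + (-114.25) + (-18.5) + (-14.5) = -349.25
Area = |Σ|/2 = 174.625.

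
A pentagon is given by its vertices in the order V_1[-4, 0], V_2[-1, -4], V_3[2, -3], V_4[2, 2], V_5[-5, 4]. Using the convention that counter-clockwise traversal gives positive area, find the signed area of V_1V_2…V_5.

35.5

Σ = (16) + (11) + (10) + (18) + (16) = 71
Signed area = Σ/2 = 35.5 (positive ⇒ counter-clockwise traversal).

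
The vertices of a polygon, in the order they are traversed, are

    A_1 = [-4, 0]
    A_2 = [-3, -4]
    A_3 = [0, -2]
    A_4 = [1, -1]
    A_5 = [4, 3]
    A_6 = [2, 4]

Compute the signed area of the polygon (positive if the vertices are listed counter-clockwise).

Apply the shoelace (surveyor's) formula: 2A = Σ (x_i·y_{i+1} − x_{i+1}·y_i), indices taken mod 6.
A_1→A_2: (-4)(-4) − (-3)(0) = 16
A_2→A_3: (-3)(-2) − (0)(-4) = 6
A_3→A_4: (0)(-1) − (1)(-2) = 2
A_4→A_5: (1)(3) − (4)(-1) = 7
A_5→A_6: (4)(4) − (2)(3) = 10
A_6→A_1: (2)(0) − (-4)(4) = 16
Σ = 57
Signed area = Σ/2 = 28.5 (positive ⇒ counter-clockwise traversal).

28.5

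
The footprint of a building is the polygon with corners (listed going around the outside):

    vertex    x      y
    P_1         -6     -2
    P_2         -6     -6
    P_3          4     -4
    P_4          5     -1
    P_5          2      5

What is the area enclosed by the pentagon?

Σ = (24) + (48) + (16) + (27) + (26) = 141
Area = |Σ|/2 = 70.5.

70.5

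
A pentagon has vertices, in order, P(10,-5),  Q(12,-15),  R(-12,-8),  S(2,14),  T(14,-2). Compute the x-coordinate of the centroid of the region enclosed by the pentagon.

Apply the surveyor's formula. First the cross-terms c_i = x_i·y_{i+1} − x_{i+1}·y_i:
  -90, -276, -152, -200, -50  ⇒  2A = -768, A = -384.
Then Σ (x_i + x_{i+1})·c_i = -4860, so x̄ = -4860 / (6·(-384)) = 2.109375.

2.109375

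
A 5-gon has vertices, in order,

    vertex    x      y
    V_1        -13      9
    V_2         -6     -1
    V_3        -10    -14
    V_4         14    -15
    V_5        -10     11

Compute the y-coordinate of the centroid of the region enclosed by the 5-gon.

-797/136

Apply Gauss's area formula. First the cross-terms c_i = x_i·y_{i+1} − x_{i+1}·y_i:
  67, 74, 346, 4, 53  ⇒  2A = 544, A = 272.
Then Σ (y_i + y_{i+1})·c_i = -9564, so ȳ = -9564 / (6·272) = -797/136.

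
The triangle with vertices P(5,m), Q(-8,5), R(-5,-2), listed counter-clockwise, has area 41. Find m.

The doubled signed area Σ (x_i y_{i+1} − x_{i+1} y_i) is linear in m.
With m=0 it equals 76; the coefficient of m is 3 (from the two edges through P).
So 3·m + 76 = 2·41 = 82 ⇒ m = 2.

2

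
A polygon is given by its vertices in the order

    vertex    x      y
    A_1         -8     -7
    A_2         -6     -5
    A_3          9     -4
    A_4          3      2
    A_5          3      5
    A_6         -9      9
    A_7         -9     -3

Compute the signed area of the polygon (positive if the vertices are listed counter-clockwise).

162.5

Apply the shoelace (surveyor's) formula: 2A = Σ (x_i·y_{i+1} − x_{i+1}·y_i), indices taken mod 7.
Σ = (-2) + (69) + (30) + (9) + (72) + (108) + (39) = 325
Signed area = Σ/2 = 162.5 (positive ⇒ counter-clockwise traversal).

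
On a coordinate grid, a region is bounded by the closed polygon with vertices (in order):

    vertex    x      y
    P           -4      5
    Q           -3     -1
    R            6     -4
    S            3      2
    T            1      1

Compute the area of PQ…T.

Cross-terms: 19, 18, 24, 1, 9  ⇒  Σ = 71
Area = |Σ|/2 = 35.5.

35.5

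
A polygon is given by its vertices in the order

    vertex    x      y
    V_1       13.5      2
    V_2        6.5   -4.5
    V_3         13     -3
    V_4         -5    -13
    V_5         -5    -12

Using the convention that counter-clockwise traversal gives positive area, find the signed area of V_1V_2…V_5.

V_1→V_2: (13.5)(-4.5) − (6.5)(2) = -73.75
V_2→V_3: (6.5)(-3) − (13)(-4.5) = 39
V_3→V_4: (13)(-13) − (-5)(-3) = -184
V_4→V_5: (-5)(-12) − (-5)(-13) = -5
V_5→V_1: (-5)(2) − (13.5)(-12) = 152
Σ = -71.75
Signed area = Σ/2 = -35.875 (negative ⇒ clockwise traversal).

-35.875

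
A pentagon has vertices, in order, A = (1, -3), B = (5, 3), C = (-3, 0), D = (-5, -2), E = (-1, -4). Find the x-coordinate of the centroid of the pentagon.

-5/29

Apply the surveyor's formula. First the cross-terms c_i = x_i·y_{i+1} − x_{i+1}·y_i:
  18, 9, 6, 18, 7  ⇒  2A = 58, A = 29.
Then Σ (x_i + x_{i+1})·c_i = -30, so x̄ = -30 / (6·29) = -5/29.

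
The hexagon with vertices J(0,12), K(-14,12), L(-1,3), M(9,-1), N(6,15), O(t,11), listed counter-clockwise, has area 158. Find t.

1

Write out the shoelace sum; only the two edges meeting at O involve t:
2·Area = [(6·11 − t·15) + (t·12 − 0·11)] + 253
       = -3·t + 319 = 316
⇒ t = 1.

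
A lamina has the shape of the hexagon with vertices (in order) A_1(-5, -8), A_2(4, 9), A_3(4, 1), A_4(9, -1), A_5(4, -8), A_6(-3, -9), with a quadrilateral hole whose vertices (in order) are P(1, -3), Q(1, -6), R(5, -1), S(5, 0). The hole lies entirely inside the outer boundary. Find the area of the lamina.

Outer boundary:
Apply the surveyor's formula: 2A = Σ (x_i·y_{i+1} − x_{i+1}·y_i), indices taken mod 6.
Σ = (-13) + (-32) + (-13) + (-68) + (-60) + (-21) = -207
Area = |Σ|/2 = 103.5.
Hole:
Apply the surveyor's formula: 2A = Σ (x_i·y_{i+1} − x_{i+1}·y_i), indices taken mod 4.
Σ = (-3) + (29) + (5) + (-15) = 16
Area = |Σ|/2 = 8.
Net area = 103.5 − 8 = 95.5.

95.5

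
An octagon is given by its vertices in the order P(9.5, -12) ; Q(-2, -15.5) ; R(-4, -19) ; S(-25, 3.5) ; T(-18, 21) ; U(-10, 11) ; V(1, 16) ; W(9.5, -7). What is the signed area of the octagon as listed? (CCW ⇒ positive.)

Σ = (-171.25) + (-24) + (-489) + (-462) + (12) + (-171) + (-159) + (-47.5) = -1511.75
Signed area = Σ/2 = -755.875 (negative ⇒ clockwise traversal).

-755.875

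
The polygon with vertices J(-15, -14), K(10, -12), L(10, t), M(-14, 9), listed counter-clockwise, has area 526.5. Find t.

8

The doubled signed area Σ (x_i y_{i+1} − x_{i+1} y_i) is linear in t.
With t=0 it equals 861; the coefficient of t is 24 (from the two edges through L).
So 24·t + 861 = 2·526.5 = 1053 ⇒ t = 8.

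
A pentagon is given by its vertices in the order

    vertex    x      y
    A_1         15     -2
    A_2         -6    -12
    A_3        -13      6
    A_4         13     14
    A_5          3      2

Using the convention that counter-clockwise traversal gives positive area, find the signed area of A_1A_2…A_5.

-348

Apply the shoelace formula: 2A = Σ (x_i·y_{i+1} − x_{i+1}·y_i), indices taken mod 5.
Cross-terms: -192, -192, -260, -16, -36  ⇒  Σ = -696
Signed area = Σ/2 = -348 (negative ⇒ clockwise traversal).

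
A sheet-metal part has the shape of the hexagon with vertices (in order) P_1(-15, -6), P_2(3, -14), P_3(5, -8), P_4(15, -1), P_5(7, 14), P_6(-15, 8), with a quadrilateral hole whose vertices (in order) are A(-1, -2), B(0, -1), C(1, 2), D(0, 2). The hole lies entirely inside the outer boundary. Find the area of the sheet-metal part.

Outer boundary:
Apply the shoelace (surveyor's) formula: 2A = Σ (x_i·y_{i+1} − x_{i+1}·y_i), indices taken mod 6.
P_1→P_2: (-15)(-14) − (3)(-6) = 228
P_2→P_3: (3)(-8) − (5)(-14) = 46
P_3→P_4: (5)(-1) − (15)(-8) = 115
P_4→P_5: (15)(14) − (7)(-1) = 217
P_5→P_6: (7)(8) − (-15)(14) = 266
P_6→P_1: (-15)(-6) − (-15)(8) = 210
Σ = 1082
Area = |Σ|/2 = 541.
Hole:
Cross-terms: 1, 1, 2, 2  ⇒  Σ = 6
Area = |Σ|/2 = 3.
Net area = 541 − 3 = 538.

538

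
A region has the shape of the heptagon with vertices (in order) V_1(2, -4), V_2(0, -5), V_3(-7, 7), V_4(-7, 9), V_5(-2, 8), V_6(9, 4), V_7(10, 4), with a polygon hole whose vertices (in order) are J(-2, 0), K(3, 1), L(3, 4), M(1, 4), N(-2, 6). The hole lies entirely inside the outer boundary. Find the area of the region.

94

Outer boundary:
Apply the surveyor's formula: 2A = Σ (x_i·y_{i+1} − x_{i+1}·y_i), indices taken mod 7.
Cross-terms: -10, -35, -14, -38, -80, -4, -48  ⇒  Σ = -229
Area = |Σ|/2 = 114.5.
Hole:
Apply the shoelace (surveyor's) formula: 2A = Σ (x_i·y_{i+1} − x_{i+1}·y_i), indices taken mod 5.
Σ = (-2) + (9) + (8) + (14) + (12) = 41
Area = |Σ|/2 = 20.5.
Net area = 114.5 − 20.5 = 94.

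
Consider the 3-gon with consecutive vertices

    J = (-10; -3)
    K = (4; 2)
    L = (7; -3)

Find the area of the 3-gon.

42.5

J→K: (-10)(2) − (4)(-3) = -8
K→L: (4)(-3) − (7)(2) = -26
L→J: (7)(-3) − (-10)(-3) = -51
Σ = -85
Area = |Σ|/2 = 42.5.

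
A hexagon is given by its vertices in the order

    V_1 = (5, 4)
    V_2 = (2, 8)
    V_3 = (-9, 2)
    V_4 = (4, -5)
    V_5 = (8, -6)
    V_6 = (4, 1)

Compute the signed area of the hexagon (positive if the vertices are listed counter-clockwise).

102

V_1→V_2: (5)(8) − (2)(4) = 32
V_2→V_3: (2)(2) − (-9)(8) = 76
V_3→V_4: (-9)(-5) − (4)(2) = 37
V_4→V_5: (4)(-6) − (8)(-5) = 16
V_5→V_6: (8)(1) − (4)(-6) = 32
V_6→V_1: (4)(4) − (5)(1) = 11
Σ = 204
Signed area = Σ/2 = 102 (positive ⇒ counter-clockwise traversal).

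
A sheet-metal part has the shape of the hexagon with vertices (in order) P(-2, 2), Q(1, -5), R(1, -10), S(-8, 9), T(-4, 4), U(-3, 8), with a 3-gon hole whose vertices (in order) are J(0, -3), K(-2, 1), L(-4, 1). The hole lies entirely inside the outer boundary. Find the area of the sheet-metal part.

33

Outer boundary:
Cross-terms: 8, -5, -71, 4, -20, 10  ⇒  Σ = -74
Area = |Σ|/2 = 37.
Hole:
J→K: (0)(1) − (-2)(-3) = -6
K→L: (-2)(1) − (-4)(1) = 2
L→J: (-4)(-3) − (0)(1) = 12
Σ = 8
Area = |Σ|/2 = 4.
Net area = 37 − 4 = 33.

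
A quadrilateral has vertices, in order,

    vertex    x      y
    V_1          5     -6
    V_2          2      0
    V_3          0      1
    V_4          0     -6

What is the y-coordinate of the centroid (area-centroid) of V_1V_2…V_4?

-215/66

Apply Gauss's area formula. First the cross-terms c_i = x_i·y_{i+1} − x_{i+1}·y_i:
  12, 2, 0, 30  ⇒  2A = 44, A = 22.
Then Σ (y_i + y_{i+1})·c_i = -430, so ȳ = -430 / (6·22) = -215/66.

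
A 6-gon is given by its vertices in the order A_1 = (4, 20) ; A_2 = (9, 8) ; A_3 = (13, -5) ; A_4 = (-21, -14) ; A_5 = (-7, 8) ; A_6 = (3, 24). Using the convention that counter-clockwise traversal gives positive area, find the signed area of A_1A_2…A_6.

-539

Apply the shoelace (surveyor's) formula: 2A = Σ (x_i·y_{i+1} − x_{i+1}·y_i), indices taken mod 6.
Σ = (-148) + (-149) + (-287) + (-266) + (-192) + (-36) = -1078
Signed area = Σ/2 = -539 (negative ⇒ clockwise traversal).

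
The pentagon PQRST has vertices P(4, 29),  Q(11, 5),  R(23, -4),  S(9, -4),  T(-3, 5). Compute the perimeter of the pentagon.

94

|PQ| = √((7)² + (-24)²) = √625 = 25
|QR| = √((12)² + (-9)²) = √225 = 15
|RS| = √((-14)² + (0)²) = √196 = 14
|ST| = √((-12)² + (9)²) = √225 = 15
|TP| = √((7)² + (24)²) = √625 = 25
Perimeter = 25 + 15 + 14 + 15 + 25 = 94.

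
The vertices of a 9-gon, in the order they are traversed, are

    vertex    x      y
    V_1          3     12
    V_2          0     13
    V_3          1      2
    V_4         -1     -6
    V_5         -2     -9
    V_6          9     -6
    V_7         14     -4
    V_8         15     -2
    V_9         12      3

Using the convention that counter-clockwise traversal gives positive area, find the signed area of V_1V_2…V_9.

Σ = (39) + (-13) + (-4) + (-3) + (93) + (48) + (32) + (69) + (135) = 396
Signed area = Σ/2 = 198 (positive ⇒ counter-clockwise traversal).

198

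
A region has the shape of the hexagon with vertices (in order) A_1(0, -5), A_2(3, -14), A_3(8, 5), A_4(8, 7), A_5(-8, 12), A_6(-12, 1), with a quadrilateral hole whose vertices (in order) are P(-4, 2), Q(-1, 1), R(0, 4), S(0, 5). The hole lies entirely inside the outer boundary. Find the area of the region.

246

Outer boundary:
A_1→A_2: (0)(-14) − (3)(-5) = 15
A_2→A_3: (3)(5) − (8)(-14) = 127
A_3→A_4: (8)(7) − (8)(5) = 16
A_4→A_5: (8)(12) − (-8)(7) = 152
A_5→A_6: (-8)(1) − (-12)(12) = 136
A_6→A_1: (-12)(-5) − (0)(1) = 60
Σ = 506
Area = |Σ|/2 = 253.
Hole:
P→Q: (-4)(1) − (-1)(2) = -2
Q→R: (-1)(4) − (0)(1) = -4
R→S: (0)(5) − (0)(4) = 0
S→P: (0)(2) − (-4)(5) = 20
Σ = 14
Area = |Σ|/2 = 7.
Net area = 253 − 7 = 246.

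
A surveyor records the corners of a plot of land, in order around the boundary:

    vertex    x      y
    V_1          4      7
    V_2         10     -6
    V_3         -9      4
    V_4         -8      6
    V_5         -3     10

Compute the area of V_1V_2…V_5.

Apply the surveyor's formula: 2A = Σ (x_i·y_{i+1} − x_{i+1}·y_i), indices taken mod 5.
V_1→V_2: (4)(-6) − (10)(7) = -94
V_2→V_3: (10)(4) − (-9)(-6) = -14
V_3→V_4: (-9)(6) − (-8)(4) = -22
V_4→V_5: (-8)(10) − (-3)(6) = -62
V_5→V_1: (-3)(7) − (4)(10) = -61
Σ = -253
Area = |Σ|/2 = 126.5.

126.5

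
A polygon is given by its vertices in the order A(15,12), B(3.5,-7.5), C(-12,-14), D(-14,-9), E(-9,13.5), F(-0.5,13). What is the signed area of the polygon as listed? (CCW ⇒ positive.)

-481.375

A→B: (15)(-7.5) − (3.5)(12) = -154.5
B→C: (3.5)(-14) − (-12)(-7.5) = -139
C→D: (-12)(-9) − (-14)(-14) = -88
D→E: (-14)(13.5) − (-9)(-9) = -270
E→F: (-9)(13) − (-0.5)(13.5) = -110.25
F→A: (-0.5)(12) − (15)(13) = -201
Σ = -962.75
Signed area = Σ/2 = -481.375 (negative ⇒ clockwise traversal).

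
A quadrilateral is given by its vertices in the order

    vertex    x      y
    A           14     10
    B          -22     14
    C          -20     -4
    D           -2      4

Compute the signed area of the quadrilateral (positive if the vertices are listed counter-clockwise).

Apply Gauss's area formula: 2A = Σ (x_i·y_{i+1} − x_{i+1}·y_i), indices taken mod 4.
Σ = (416) + (368) + (-88) + (-76) = 620
Signed area = Σ/2 = 310 (positive ⇒ counter-clockwise traversal).

310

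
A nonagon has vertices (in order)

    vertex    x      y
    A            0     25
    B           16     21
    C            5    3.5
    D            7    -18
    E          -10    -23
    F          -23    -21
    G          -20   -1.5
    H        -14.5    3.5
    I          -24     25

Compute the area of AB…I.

A→B: (0)(21) − (16)(25) = -400
B→C: (16)(3.5) − (5)(21) = -49
C→D: (5)(-18) − (7)(3.5) = -114.5
D→E: (7)(-23) − (-10)(-18) = -341
E→F: (-10)(-21) − (-23)(-23) = -319
F→G: (-23)(-1.5) − (-20)(-21) = -385.5
G→H: (-20)(3.5) − (-14.5)(-1.5) = -91.75
H→I: (-14.5)(25) − (-24)(3.5) = -278.5
I→A: (-24)(25) − (0)(25) = -600
Σ = -2579.25
Area = |Σ|/2 = 1289.625.

1289.625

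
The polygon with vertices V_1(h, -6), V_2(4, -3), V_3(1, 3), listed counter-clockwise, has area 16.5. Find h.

Write out the shoelace sum; only the two edges meeting at V_1 involve h:
2·Area = [(1·(-6) − h·3) + (h·(-3) − 4·(-6))] + 15
       = -6·h + 33 = 33
⇒ h = 0.

0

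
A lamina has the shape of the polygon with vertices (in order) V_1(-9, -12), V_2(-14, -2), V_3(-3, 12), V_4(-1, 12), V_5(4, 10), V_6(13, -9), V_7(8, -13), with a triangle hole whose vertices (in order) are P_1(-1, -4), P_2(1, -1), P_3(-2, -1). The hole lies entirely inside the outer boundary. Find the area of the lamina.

436.5

Outer boundary:
Apply the shoelace formula: 2A = Σ (x_i·y_{i+1} − x_{i+1}·y_i), indices taken mod 7.
Σ = (-150) + (-174) + (-24) + (-58) + (-166) + (-97) + (-213) = -882
Area = |Σ|/2 = 441.
Hole:
P_1→P_2: (-1)(-1) − (1)(-4) = 5
P_2→P_3: (1)(-1) − (-2)(-1) = -3
P_3→P_1: (-2)(-4) − (-1)(-1) = 7
Σ = 9
Area = |Σ|/2 = 4.5.
Net area = 441 − 4.5 = 436.5.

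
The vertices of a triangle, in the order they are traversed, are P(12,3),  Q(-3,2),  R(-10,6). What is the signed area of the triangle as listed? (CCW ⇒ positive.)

Apply Gauss's area formula: 2A = Σ (x_i·y_{i+1} − x_{i+1}·y_i), indices taken mod 3.
Σ = (33) + (2) + (-102) = -67
Signed area = Σ/2 = -33.5 (negative ⇒ clockwise traversal).

-33.5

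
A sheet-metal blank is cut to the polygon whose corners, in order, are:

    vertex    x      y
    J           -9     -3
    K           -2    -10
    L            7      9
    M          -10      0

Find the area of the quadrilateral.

128

Apply the surveyor's formula: 2A = Σ (x_i·y_{i+1} − x_{i+1}·y_i), indices taken mod 4.
J→K: (-9)(-10) − (-2)(-3) = 84
K→L: (-2)(9) − (7)(-10) = 52
L→M: (7)(0) − (-10)(9) = 90
M→J: (-10)(-3) − (-9)(0) = 30
Σ = 256
Area = |Σ|/2 = 128.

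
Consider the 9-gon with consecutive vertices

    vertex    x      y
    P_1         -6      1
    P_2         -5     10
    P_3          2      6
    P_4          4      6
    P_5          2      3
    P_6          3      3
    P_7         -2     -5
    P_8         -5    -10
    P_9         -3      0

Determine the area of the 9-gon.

Σ = (-55) + (-50) + (-12) + (0) + (-3) + (-9) + (-5) + (-30) + (-3) = -167
Area = |Σ|/2 = 83.5.

83.5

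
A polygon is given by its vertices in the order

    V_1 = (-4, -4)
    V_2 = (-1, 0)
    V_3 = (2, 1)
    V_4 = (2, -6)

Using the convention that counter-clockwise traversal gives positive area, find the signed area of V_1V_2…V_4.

-25.5

Cross-terms: -4, -1, -14, -32  ⇒  Σ = -51
Signed area = Σ/2 = -25.5 (negative ⇒ clockwise traversal).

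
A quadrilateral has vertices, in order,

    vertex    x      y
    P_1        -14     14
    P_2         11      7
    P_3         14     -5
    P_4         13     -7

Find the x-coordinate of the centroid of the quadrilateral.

674/177

Apply Gauss's area formula. First the cross-terms c_i = x_i·y_{i+1} − x_{i+1}·y_i:
  -252, -153, -33, 84  ⇒  2A = -354, A = -177.
Then Σ (x_i + x_{i+1})·c_i = -4044, so x̄ = -4044 / (6·(-177)) = 674/177.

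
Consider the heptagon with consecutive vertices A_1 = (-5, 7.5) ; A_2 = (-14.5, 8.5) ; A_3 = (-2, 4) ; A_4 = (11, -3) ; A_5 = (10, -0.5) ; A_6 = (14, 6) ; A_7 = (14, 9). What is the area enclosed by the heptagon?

135.375

Σ = (66.25) + (-41) + (-38) + (24.5) + (67) + (42) + (150) = 270.75
Area = |Σ|/2 = 135.375.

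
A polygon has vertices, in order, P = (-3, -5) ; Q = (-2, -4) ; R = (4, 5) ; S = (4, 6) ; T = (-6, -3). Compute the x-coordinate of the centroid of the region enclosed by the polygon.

-203/171

Apply the shoelace (surveyor's) formula. First the cross-terms c_i = x_i·y_{i+1} − x_{i+1}·y_i:
  2, 6, 4, 24, 21  ⇒  2A = 57, A = 28.5.
Then Σ (x_i + x_{i+1})·c_i = -203, so x̄ = -203 / (6·28.5) = -203/171.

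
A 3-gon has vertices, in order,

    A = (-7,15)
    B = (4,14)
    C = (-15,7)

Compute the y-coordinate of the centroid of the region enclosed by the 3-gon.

12

Apply the shoelace (surveyor's) formula. First the cross-terms c_i = x_i·y_{i+1} − x_{i+1}·y_i:
  -158, 238, -176  ⇒  2A = -96, A = -48.
Then Σ (y_i + y_{i+1})·c_i = -3456, so ȳ = -3456 / (6·(-48)) = 12.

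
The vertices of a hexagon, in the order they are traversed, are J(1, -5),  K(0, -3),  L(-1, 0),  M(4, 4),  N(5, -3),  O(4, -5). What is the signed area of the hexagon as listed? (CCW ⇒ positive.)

Σ = (-3) + (-3) + (-4) + (-32) + (-13) + (-15) = -70
Signed area = Σ/2 = -35 (negative ⇒ clockwise traversal).

-35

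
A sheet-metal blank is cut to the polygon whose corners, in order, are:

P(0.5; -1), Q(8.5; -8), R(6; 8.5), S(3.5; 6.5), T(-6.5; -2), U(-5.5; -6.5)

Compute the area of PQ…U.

Cross-terms: 4.5, 120.25, 9.25, 35.25, 31.25, 8.75  ⇒  Σ = 209.25
Area = |Σ|/2 = 104.625.

104.625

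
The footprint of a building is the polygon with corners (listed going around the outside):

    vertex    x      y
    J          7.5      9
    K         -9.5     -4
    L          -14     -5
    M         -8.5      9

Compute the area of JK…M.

132.75

Apply the surveyor's formula: 2A = Σ (x_i·y_{i+1} − x_{i+1}·y_i), indices taken mod 4.
Cross-terms: 55.5, -8.5, -168.5, -144  ⇒  Σ = -265.5
Area = |Σ|/2 = 132.75.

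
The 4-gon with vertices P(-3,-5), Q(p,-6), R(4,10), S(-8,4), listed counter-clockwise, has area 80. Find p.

The doubled signed area Σ (x_i y_{i+1} − x_{i+1} y_i) is linear in p.
With p=0 it equals 190; the coefficient of p is 15 (from the two edges through Q).
So 15·p + 190 = 2·80 = 160 ⇒ p = -2.

-2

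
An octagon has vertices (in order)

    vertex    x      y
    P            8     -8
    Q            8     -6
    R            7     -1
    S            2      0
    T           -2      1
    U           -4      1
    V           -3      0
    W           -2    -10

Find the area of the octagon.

Apply the shoelace (surveyor's) formula: 2A = Σ (x_i·y_{i+1} − x_{i+1}·y_i), indices taken mod 8.
P→Q: (8)(-6) − (8)(-8) = 16
Q→R: (8)(-1) − (7)(-6) = 34
R→S: (7)(0) − (2)(-1) = 2
S→T: (2)(1) − (-2)(0) = 2
T→U: (-2)(1) − (-4)(1) = 2
U→V: (-4)(0) − (-3)(1) = 3
V→W: (-3)(-10) − (-2)(0) = 30
W→P: (-2)(-8) − (8)(-10) = 96
Σ = 185
Area = |Σ|/2 = 92.5.

92.5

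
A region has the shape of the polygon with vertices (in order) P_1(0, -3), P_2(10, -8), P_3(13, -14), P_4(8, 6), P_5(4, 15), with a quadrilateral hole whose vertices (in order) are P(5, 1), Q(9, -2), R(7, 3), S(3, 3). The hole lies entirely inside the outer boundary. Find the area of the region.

123

Outer boundary:
Apply the shoelace (surveyor's) formula: 2A = Σ (x_i·y_{i+1} − x_{i+1}·y_i), indices taken mod 5.
P_1→P_2: (0)(-8) − (10)(-3) = 30
P_2→P_3: (10)(-14) − (13)(-8) = -36
P_3→P_4: (13)(6) − (8)(-14) = 190
P_4→P_5: (8)(15) − (4)(6) = 96
P_5→P_1: (4)(-3) − (0)(15) = -12
Σ = 268
Area = |Σ|/2 = 134.
Hole:
P→Q: (5)(-2) − (9)(1) = -19
Q→R: (9)(3) − (7)(-2) = 41
R→S: (7)(3) − (3)(3) = 12
S→P: (3)(1) − (5)(3) = -12
Σ = 22
Area = |Σ|/2 = 11.
Net area = 134 − 11 = 123.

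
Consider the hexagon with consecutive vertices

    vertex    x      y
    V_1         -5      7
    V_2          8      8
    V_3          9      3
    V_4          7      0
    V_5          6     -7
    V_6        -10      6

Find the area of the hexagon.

V_1→V_2: (-5)(8) − (8)(7) = -96
V_2→V_3: (8)(3) − (9)(8) = -48
V_3→V_4: (9)(0) − (7)(3) = -21
V_4→V_5: (7)(-7) − (6)(0) = -49
V_5→V_6: (6)(6) − (-10)(-7) = -34
V_6→V_1: (-10)(7) − (-5)(6) = -40
Σ = -288
Area = |Σ|/2 = 144.

144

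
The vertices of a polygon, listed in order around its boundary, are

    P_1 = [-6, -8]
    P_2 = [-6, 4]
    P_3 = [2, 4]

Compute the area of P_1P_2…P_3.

48

Σ = (-72) + (-32) + (8) = -96
Area = |Σ|/2 = 48.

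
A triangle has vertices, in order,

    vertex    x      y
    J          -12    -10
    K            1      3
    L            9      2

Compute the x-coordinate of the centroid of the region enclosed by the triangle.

-2/3

Apply Gauss's area formula. First the cross-terms c_i = x_i·y_{i+1} − x_{i+1}·y_i:
  -26, -25, -66  ⇒  2A = -117, A = -58.5.
Then Σ (x_i + x_{i+1})·c_i = 234, so x̄ = 234 / (6·(-58.5)) = -2/3.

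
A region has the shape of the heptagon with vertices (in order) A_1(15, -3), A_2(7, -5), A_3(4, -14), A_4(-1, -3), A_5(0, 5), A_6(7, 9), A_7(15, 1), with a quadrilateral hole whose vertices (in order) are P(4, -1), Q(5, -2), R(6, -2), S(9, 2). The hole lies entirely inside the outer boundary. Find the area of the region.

Outer boundary:
Apply the shoelace formula: 2A = Σ (x_i·y_{i+1} − x_{i+1}·y_i), indices taken mod 7.
Σ = (-54) + (-78) + (-26) + (-5) + (-35) + (-128) + (-60) = -386
Area = |Σ|/2 = 193.
Hole:
Apply the shoelace (surveyor's) formula: 2A = Σ (x_i·y_{i+1} − x_{i+1}·y_i), indices taken mod 4.
P→Q: (4)(-2) − (5)(-1) = -3
Q→R: (5)(-2) − (6)(-2) = 2
R→S: (6)(2) − (9)(-2) = 30
S→P: (9)(-1) − (4)(2) = -17
Σ = 12
Area = |Σ|/2 = 6.
Net area = 193 − 6 = 187.

187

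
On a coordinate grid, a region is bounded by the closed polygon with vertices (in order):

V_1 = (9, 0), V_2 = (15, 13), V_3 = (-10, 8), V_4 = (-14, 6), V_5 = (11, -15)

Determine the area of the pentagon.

349

Apply the shoelace (surveyor's) formula: 2A = Σ (x_i·y_{i+1} − x_{i+1}·y_i), indices taken mod 5.
Σ = (117) + (250) + (52) + (144) + (135) = 698
Area = |Σ|/2 = 349.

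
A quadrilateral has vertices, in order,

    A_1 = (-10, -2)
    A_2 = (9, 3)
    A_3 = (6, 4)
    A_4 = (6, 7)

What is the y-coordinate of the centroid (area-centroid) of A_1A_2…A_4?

Apply Gauss's area formula. First the cross-terms c_i = x_i·y_{i+1} − x_{i+1}·y_i:
  -12, 18, 18, 58  ⇒  2A = 82, A = 41.
Then Σ (y_i + y_{i+1})·c_i = 602, so ȳ = 602 / (6·41) = 301/123.

301/123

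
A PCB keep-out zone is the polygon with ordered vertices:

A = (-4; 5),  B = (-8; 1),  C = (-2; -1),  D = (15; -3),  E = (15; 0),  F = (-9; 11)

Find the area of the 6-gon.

Apply the shoelace (surveyor's) formula: 2A = Σ (x_i·y_{i+1} − x_{i+1}·y_i), indices taken mod 6.
Cross-terms: 36, 10, 21, 45, 165, -1  ⇒  Σ = 276
Area = |Σ|/2 = 138.

138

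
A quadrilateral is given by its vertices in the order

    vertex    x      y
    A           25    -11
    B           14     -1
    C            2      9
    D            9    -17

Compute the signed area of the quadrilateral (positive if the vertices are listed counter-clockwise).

Apply the shoelace (surveyor's) formula: 2A = Σ (x_i·y_{i+1} − x_{i+1}·y_i), indices taken mod 4.
Σ = (129) + (128) + (-115) + (326) = 468
Signed area = Σ/2 = 234 (positive ⇒ counter-clockwise traversal).

234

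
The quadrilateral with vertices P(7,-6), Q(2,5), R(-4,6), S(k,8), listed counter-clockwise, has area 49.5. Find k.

-9

The doubled signed area Σ (x_i y_{i+1} − x_{i+1} y_i) is linear in k.
With k=0 it equals -9; the coefficient of k is -12 (from the two edges through S).
So -12·k + -9 = 2·49.5 = 99 ⇒ k = -9.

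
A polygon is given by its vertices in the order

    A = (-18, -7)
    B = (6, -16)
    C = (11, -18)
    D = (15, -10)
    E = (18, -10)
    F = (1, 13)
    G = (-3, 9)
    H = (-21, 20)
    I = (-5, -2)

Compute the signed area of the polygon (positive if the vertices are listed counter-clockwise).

Apply the shoelace formula: 2A = Σ (x_i·y_{i+1} − x_{i+1}·y_i), indices taken mod 9.
Σ = (330) + (68) + (160) + (30) + (244) + (48) + (129) + (142) + (-1) = 1150
Signed area = Σ/2 = 575 (positive ⇒ counter-clockwise traversal).

575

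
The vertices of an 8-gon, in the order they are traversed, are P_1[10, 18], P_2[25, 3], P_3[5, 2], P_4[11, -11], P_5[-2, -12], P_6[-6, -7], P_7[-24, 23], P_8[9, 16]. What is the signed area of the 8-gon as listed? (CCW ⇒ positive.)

-784.5

Apply Gauss's area formula: 2A = Σ (x_i·y_{i+1} − x_{i+1}·y_i), indices taken mod 8.
P_1→P_2: (10)(3) − (25)(18) = -420
P_2→P_3: (25)(2) − (5)(3) = 35
P_3→P_4: (5)(-11) − (11)(2) = -77
P_4→P_5: (11)(-12) − (-2)(-11) = -154
P_5→P_6: (-2)(-7) − (-6)(-12) = -58
P_6→P_7: (-6)(23) − (-24)(-7) = -306
P_7→P_8: (-24)(16) − (9)(23) = -591
P_8→P_1: (9)(18) − (10)(16) = 2
Σ = -1569
Signed area = Σ/2 = -784.5 (negative ⇒ clockwise traversal).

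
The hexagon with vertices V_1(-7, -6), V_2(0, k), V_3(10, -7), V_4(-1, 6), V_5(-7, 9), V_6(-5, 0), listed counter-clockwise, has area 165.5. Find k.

Write out the shoelace sum; only the two edges meeting at V_2 involve k:
2·Area = [((-7)·k − 0·(-6)) + (0·(-7) − 10·k)] + 161
       = -17·k + 161 = 331
⇒ k = -10.

-10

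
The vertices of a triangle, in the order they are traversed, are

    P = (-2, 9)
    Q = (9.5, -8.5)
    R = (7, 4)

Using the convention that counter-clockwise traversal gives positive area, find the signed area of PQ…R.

Apply Gauss's area formula: 2A = Σ (x_i·y_{i+1} − x_{i+1}·y_i), indices taken mod 3.
Cross-terms: -68.5, 97.5, 71  ⇒  Σ = 100
Signed area = Σ/2 = 50 (positive ⇒ counter-clockwise traversal).

50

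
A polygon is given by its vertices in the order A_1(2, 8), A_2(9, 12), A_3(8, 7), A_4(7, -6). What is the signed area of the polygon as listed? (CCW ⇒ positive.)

Apply the shoelace formula: 2A = Σ (x_i·y_{i+1} − x_{i+1}·y_i), indices taken mod 4.
Cross-terms: -48, -33, -97, 68  ⇒  Σ = -110
Signed area = Σ/2 = -55 (negative ⇒ clockwise traversal).

-55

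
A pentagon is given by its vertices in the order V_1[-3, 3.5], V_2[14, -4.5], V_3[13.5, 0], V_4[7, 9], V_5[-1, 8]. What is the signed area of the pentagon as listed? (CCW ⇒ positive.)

Apply the surveyor's formula: 2A = Σ (x_i·y_{i+1} − x_{i+1}·y_i), indices taken mod 5.
V_1→V_2: (-3)(-4.5) − (14)(3.5) = -35.5
V_2→V_3: (14)(0) − (13.5)(-4.5) = 60.75
V_3→V_4: (13.5)(9) − (7)(0) = 121.5
V_4→V_5: (7)(8) − (-1)(9) = 65
V_5→V_1: (-1)(3.5) − (-3)(8) = 20.5
Σ = 232.25
Signed area = Σ/2 = 116.125 (positive ⇒ counter-clockwise traversal).

116.125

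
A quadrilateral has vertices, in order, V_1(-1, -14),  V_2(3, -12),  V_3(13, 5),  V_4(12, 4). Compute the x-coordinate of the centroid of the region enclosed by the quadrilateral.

280/53

Apply the shoelace (surveyor's) formula. First the cross-terms c_i = x_i·y_{i+1} − x_{i+1}·y_i:
  54, 171, -8, -164  ⇒  2A = 53, A = 26.5.
Then Σ (x_i + x_{i+1})·c_i = 840, so x̄ = 840 / (6·26.5) = 280/53.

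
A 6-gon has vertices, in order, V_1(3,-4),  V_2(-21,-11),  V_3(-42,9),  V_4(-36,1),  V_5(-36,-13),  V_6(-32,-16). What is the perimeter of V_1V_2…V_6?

|V_1V_2| = √((-24)² + (-7)²) = √625 = 25
|V_2V_3| = √((-21)² + (20)²) = √841 = 29
|V_3V_4| = √((6)² + (-8)²) = √100 = 10
|V_4V_5| = √((0)² + (-14)²) = √196 = 14
|V_5V_6| = √((4)² + (-3)²) = √25 = 5
|V_6V_1| = √((35)² + (12)²) = √1369 = 37
Perimeter = 25 + 29 + 10 + 14 + 5 + 37 = 120.

120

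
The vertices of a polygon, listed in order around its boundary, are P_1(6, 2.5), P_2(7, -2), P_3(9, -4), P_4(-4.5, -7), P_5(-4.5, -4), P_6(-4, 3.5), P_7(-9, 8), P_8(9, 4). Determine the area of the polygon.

137.875

Apply the shoelace formula: 2A = Σ (x_i·y_{i+1} − x_{i+1}·y_i), indices taken mod 8.
Σ = (-29.5) + (-10) + (-81) + (-13.5) + (-31.75) + (-0.5) + (-108) + (-1.5) = -275.75
Area = |Σ|/2 = 137.875.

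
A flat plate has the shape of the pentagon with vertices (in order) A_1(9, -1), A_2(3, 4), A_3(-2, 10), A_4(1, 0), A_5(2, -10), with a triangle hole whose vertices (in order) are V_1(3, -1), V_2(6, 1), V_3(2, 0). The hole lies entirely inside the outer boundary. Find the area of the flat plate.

Outer boundary:
Apply Gauss's area formula: 2A = Σ (x_i·y_{i+1} − x_{i+1}·y_i), indices taken mod 5.
Σ = (39) + (38) + (-10) + (-10) + (88) = 145
Area = |Σ|/2 = 72.5.
Hole:
Apply Gauss's area formula: 2A = Σ (x_i·y_{i+1} − x_{i+1}·y_i), indices taken mod 3.
Cross-terms: 9, -2, -2  ⇒  Σ = 5
Area = |Σ|/2 = 2.5.
Net area = 72.5 − 2.5 = 70.

70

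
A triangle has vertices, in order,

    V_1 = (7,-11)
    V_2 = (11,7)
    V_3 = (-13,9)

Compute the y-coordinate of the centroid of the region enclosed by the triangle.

Apply Gauss's area formula. First the cross-terms c_i = x_i·y_{i+1} − x_{i+1}·y_i:
  170, 190, 80  ⇒  2A = 440, A = 220.
Then Σ (y_i + y_{i+1})·c_i = 2200, so ȳ = 2200 / (6·220) = 5/3.

5/3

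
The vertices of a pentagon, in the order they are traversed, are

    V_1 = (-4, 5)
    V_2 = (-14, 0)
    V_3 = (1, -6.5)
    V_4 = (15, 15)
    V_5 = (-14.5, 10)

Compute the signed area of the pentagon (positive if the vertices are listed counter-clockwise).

Cross-terms: 70, 91, 112.5, 367.5, -32.5  ⇒  Σ = 608.5
Signed area = Σ/2 = 304.25 (positive ⇒ counter-clockwise traversal).

304.25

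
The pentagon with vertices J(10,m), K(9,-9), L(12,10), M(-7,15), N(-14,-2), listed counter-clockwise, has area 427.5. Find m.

-11

Write out the shoelace sum; only the two edges meeting at J involve m:
2·Area = [((-14)·m − 10·(-2)) + (10·(-9) − 9·m)] + 672
       = -23·m + 602 = 855
⇒ m = -11.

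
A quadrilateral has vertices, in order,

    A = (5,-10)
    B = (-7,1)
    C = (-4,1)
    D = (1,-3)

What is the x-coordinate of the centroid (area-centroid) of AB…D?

-40/39

Apply the shoelace formula. First the cross-terms c_i = x_i·y_{i+1} − x_{i+1}·y_i:
  -65, -3, 11, 5  ⇒  2A = -52, A = -26.
Then Σ (x_i + x_{i+1})·c_i = 160, so x̄ = 160 / (6·(-26)) = -40/39.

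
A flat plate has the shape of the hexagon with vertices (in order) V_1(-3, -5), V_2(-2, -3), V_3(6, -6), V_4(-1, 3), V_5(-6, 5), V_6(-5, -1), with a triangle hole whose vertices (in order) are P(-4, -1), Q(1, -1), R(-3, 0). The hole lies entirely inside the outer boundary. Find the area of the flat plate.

Outer boundary:
Apply the shoelace (surveyor's) formula: 2A = Σ (x_i·y_{i+1} − x_{i+1}·y_i), indices taken mod 6.
V_1→V_2: (-3)(-3) − (-2)(-5) = -1
V_2→V_3: (-2)(-6) − (6)(-3) = 30
V_3→V_4: (6)(3) − (-1)(-6) = 12
V_4→V_5: (-1)(5) − (-6)(3) = 13
V_5→V_6: (-6)(-1) − (-5)(5) = 31
V_6→V_1: (-5)(-5) − (-3)(-1) = 22
Σ = 107
Area = |Σ|/2 = 53.5.
Hole:
Apply the shoelace formula: 2A = Σ (x_i·y_{i+1} − x_{i+1}·y_i), indices taken mod 3.
Cross-terms: 5, -3, 3  ⇒  Σ = 5
Area = |Σ|/2 = 2.5.
Net area = 53.5 − 2.5 = 51.

51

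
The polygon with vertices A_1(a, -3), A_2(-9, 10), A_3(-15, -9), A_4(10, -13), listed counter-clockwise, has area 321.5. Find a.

The doubled signed area Σ (x_i y_{i+1} − x_{i+1} y_i) is linear in a.
With a=0 it equals 459; the coefficient of a is 23 (from the two edges through A_1).
So 23·a + 459 = 2·321.5 = 643 ⇒ a = 8.

8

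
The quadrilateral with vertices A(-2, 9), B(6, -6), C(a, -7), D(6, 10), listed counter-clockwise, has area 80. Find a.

8

Write out the shoelace sum; only the two edges meeting at C involve a:
2·Area = [(6·(-7) − a·(-6)) + (a·10 − 6·(-7))] + 32
       = 16·a + 32 = 160
⇒ a = 8.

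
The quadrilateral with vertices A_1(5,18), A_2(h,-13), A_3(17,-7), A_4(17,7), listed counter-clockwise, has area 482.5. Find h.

The doubled signed area Σ (x_i y_{i+1} − x_{i+1} y_i) is linear in h.
With h=0 it equals 665; the coefficient of h is -25 (from the two edges through A_2).
So -25·h + 665 = 2·482.5 = 965 ⇒ h = -12.

-12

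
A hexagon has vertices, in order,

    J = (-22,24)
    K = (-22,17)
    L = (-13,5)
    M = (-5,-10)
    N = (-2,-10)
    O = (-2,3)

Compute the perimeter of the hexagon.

|JK| = √((0)² + (-7)²) = √49 = 7
|KL| = √((9)² + (-12)²) = √225 = 15
|LM| = √((8)² + (-15)²) = √289 = 17
|MN| = √((3)² + (0)²) = √9 = 3
|NO| = √((0)² + (13)²) = √169 = 13
|OJ| = √((-20)² + (21)²) = √841 = 29
Perimeter = 7 + 15 + 17 + 3 + 13 + 29 = 84.

84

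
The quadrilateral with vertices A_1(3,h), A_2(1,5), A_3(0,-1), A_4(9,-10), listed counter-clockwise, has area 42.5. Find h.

Write out the shoelace sum; only the two edges meeting at A_1 involve h:
2·Area = [(9·h − 3·(-10)) + (3·5 − 1·h)] + 8
       = 8·h + 53 = 85
⇒ h = 4.

4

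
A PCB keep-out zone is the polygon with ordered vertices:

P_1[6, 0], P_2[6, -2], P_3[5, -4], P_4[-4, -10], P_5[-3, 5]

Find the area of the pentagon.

86

Apply the shoelace formula: 2A = Σ (x_i·y_{i+1} − x_{i+1}·y_i), indices taken mod 5.
P_1→P_2: (6)(-2) − (6)(0) = -12
P_2→P_3: (6)(-4) − (5)(-2) = -14
P_3→P_4: (5)(-10) − (-4)(-4) = -66
P_4→P_5: (-4)(5) − (-3)(-10) = -50
P_5→P_1: (-3)(0) − (6)(5) = -30
Σ = -172
Area = |Σ|/2 = 86.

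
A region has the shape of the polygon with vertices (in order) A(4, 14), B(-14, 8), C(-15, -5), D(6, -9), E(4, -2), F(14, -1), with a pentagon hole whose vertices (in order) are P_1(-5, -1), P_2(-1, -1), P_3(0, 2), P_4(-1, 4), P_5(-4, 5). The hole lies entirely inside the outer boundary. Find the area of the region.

Outer boundary:
Σ = (228) + (190) + (165) + (24) + (24) + (200) = 831
Area = |Σ|/2 = 415.5.
Hole:
Apply the surveyor's formula: 2A = Σ (x_i·y_{i+1} − x_{i+1}·y_i), indices taken mod 5.
Cross-terms: 4, -2, 2, 11, 29  ⇒  Σ = 44
Area = |Σ|/2 = 22.
Net area = 415.5 − 22 = 393.5.

393.5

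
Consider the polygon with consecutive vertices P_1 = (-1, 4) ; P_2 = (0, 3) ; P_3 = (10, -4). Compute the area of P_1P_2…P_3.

Apply the shoelace (surveyor's) formula: 2A = Σ (x_i·y_{i+1} − x_{i+1}·y_i), indices taken mod 3.
Cross-terms: -3, -30, 36  ⇒  Σ = 3
Area = |Σ|/2 = 1.5.

1.5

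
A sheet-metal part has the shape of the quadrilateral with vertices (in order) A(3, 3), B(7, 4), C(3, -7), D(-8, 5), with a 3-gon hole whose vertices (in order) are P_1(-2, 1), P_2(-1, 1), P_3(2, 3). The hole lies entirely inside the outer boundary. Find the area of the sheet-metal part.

Outer boundary:
Apply Gauss's area formula: 2A = Σ (x_i·y_{i+1} − x_{i+1}·y_i), indices taken mod 4.
A→B: (3)(4) − (7)(3) = -9
B→C: (7)(-7) − (3)(4) = -61
C→D: (3)(5) − (-8)(-7) = -41
D→A: (-8)(3) − (3)(5) = -39
Σ = -150
Area = |Σ|/2 = 75.
Hole:
P_1→P_2: (-2)(1) − (-1)(1) = -1
P_2→P_3: (-1)(3) − (2)(1) = -5
P_3→P_1: (2)(1) − (-2)(3) = 8
Σ = 2
Area = |Σ|/2 = 1.
Net area = 75 − 1 = 74.

74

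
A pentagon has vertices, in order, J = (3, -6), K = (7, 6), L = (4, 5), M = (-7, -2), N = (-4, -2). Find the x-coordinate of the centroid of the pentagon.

272/201

Apply the shoelace (surveyor's) formula. First the cross-terms c_i = x_i·y_{i+1} − x_{i+1}·y_i:
  60, 11, 27, 6, 30  ⇒  2A = 134, A = 67.
Then Σ (x_i + x_{i+1})·c_i = 544, so x̄ = 544 / (6·67) = 272/201.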